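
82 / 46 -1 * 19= -396 / 23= -17.22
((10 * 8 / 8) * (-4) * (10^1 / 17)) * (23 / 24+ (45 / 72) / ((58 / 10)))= -25.08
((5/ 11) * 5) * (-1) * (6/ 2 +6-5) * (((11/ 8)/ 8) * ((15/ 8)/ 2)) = -375/ 256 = -1.46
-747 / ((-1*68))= 747 / 68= 10.99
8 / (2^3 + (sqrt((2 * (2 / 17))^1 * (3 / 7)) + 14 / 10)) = 223720 / 262571 - 400 * sqrt(357) / 262571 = 0.82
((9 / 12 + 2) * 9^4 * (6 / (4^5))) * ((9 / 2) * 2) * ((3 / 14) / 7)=5845851 / 200704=29.13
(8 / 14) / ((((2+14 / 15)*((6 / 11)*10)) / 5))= 5 / 28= 0.18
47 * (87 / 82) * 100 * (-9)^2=16560450 / 41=403913.41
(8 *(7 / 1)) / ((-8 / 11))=-77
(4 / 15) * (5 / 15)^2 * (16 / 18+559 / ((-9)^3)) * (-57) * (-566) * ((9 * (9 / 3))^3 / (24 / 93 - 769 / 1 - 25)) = -59340572 / 20505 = -2893.96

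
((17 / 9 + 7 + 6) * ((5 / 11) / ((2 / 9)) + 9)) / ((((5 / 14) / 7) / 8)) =1418256 / 55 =25786.47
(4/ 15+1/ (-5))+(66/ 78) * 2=343/ 195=1.76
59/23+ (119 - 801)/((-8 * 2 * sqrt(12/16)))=59/23+ 341 * sqrt(3)/12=51.78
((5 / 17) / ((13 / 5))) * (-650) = -1250 / 17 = -73.53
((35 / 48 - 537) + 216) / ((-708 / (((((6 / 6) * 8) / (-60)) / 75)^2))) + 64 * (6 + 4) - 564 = 817209015373 / 10752750000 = 76.00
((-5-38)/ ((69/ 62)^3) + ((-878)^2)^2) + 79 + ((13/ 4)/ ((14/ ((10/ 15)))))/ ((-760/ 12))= 1038572857006209211903/ 1747667880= 594262141503.80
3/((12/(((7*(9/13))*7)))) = 441/52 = 8.48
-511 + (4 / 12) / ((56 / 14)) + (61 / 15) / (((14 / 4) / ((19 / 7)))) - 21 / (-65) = -19394351 / 38220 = -507.44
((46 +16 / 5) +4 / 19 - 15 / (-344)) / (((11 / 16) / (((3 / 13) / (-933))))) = -3232322 / 181672205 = -0.02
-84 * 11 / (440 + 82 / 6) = -2772 / 1361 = -2.04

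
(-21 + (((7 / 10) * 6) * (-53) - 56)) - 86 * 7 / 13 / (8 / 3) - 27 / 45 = -82567 / 260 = -317.57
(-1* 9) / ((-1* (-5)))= -9 / 5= -1.80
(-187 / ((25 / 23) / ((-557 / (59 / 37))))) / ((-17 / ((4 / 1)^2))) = -83425232 / 1475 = -56559.48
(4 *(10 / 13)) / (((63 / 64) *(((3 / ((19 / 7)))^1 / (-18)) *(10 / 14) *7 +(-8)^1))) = -97280 / 258531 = -0.38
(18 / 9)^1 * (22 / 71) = 44 / 71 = 0.62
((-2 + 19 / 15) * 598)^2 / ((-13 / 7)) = -23299276 / 225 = -103552.34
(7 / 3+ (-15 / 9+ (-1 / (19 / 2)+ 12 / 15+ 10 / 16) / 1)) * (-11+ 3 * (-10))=-185689 / 2280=-81.44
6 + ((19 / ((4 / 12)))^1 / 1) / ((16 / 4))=81 / 4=20.25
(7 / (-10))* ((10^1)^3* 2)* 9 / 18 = -700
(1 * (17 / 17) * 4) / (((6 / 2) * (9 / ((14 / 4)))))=14 / 27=0.52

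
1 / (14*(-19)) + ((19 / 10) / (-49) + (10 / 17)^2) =408278 / 1345295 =0.30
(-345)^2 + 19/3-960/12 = 356854/3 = 118951.33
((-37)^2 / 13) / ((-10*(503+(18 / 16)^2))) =-43808 / 2097745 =-0.02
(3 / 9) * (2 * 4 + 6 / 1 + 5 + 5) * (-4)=-32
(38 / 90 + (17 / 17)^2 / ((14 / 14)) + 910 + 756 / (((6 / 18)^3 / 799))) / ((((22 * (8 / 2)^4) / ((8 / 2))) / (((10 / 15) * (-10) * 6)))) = -33361567 / 72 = -463355.10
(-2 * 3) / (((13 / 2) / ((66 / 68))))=-198 / 221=-0.90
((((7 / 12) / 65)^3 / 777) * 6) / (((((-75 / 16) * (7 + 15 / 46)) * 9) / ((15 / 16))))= -1127 / 66568374990000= -0.00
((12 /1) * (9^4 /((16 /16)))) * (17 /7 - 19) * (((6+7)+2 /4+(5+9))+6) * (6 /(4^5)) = -114732207 /448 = -256098.68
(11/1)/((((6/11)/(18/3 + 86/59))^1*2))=13310/177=75.20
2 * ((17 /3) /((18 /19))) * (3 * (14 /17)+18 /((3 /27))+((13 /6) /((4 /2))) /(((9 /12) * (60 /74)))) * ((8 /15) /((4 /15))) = 14498843 /3645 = 3977.73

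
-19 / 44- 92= -4067 / 44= -92.43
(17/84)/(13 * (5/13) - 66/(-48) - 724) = -34/120561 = -0.00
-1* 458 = -458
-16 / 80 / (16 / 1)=-1 / 80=-0.01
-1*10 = -10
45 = 45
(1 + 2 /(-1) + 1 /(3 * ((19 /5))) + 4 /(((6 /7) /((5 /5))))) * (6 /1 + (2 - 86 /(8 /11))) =-15729 /38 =-413.92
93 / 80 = 1.16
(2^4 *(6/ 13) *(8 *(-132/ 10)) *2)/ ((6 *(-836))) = 384/ 1235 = 0.31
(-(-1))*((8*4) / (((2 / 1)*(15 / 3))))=16 / 5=3.20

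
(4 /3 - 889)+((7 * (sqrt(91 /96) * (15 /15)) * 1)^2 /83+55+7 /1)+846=166475 /7968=20.89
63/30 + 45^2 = 2027.10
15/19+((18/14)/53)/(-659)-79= -363310825/4645291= -78.21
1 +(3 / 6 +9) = 21 / 2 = 10.50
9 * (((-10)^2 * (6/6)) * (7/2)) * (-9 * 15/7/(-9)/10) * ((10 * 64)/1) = 432000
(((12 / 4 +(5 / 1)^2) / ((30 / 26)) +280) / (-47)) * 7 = -45.32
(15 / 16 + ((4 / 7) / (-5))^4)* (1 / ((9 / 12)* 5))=22513471 / 90037500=0.25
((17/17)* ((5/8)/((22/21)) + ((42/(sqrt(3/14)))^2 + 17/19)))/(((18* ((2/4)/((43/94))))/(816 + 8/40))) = 87846135727/257184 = 341569.21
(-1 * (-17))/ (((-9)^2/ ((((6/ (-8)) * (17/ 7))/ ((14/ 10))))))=-1445/ 5292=-0.27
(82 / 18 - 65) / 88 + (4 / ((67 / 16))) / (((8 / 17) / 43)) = 86.60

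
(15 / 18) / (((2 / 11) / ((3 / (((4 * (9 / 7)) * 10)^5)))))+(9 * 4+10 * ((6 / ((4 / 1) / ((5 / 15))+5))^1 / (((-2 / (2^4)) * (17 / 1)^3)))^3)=101459343667367416547508604397 / 2818315099027878485114880000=36.00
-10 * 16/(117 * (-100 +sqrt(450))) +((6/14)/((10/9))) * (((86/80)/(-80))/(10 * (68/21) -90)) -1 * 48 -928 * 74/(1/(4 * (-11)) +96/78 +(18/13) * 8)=-34280133726566658773/6080293327680000 +16 * sqrt(2)/7449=-5637.90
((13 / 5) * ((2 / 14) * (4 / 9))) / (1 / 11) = 572 / 315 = 1.82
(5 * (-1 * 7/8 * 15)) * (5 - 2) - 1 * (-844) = 5177/8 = 647.12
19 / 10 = 1.90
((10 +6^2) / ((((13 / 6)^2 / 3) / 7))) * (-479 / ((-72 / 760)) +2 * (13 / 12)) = 175906668 / 169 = 1040867.86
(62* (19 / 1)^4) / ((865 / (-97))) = -783750494 / 865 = -906069.94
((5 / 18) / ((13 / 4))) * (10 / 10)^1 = 10 / 117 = 0.09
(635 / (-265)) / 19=-127 / 1007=-0.13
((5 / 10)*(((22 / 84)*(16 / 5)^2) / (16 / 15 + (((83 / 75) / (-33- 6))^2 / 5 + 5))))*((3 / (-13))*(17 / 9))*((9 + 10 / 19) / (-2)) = 7920198000 / 17258579681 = 0.46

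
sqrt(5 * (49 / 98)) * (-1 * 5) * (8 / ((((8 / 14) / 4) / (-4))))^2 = -125440 * sqrt(10) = -396676.11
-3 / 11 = -0.27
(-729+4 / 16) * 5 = -14575 / 4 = -3643.75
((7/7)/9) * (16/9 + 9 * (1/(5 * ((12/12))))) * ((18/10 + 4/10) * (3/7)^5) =759/60025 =0.01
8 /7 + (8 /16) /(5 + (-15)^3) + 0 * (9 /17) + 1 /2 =77503 /47180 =1.64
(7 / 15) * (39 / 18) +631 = 56881 / 90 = 632.01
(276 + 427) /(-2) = -703 /2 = -351.50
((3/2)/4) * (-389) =-1167/8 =-145.88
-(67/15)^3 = -300763/3375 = -89.11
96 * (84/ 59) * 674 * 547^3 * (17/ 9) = 1680268967492864/ 59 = 28479135042251.93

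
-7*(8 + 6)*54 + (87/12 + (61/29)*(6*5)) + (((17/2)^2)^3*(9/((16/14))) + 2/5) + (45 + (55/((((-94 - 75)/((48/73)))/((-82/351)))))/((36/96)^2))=2859450043081948931/964441520640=2964876.54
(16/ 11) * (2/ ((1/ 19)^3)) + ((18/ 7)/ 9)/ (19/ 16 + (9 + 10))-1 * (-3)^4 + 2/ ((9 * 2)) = 4448258392/ 223839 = 19872.58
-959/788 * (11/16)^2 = -116039/201728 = -0.58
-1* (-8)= 8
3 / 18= 1 / 6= 0.17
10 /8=5 /4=1.25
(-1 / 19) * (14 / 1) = -0.74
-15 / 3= -5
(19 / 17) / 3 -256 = -13037 / 51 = -255.63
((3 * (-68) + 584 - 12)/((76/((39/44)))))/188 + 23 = 904613/39292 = 23.02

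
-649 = -649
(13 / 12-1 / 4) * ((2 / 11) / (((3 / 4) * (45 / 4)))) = 16 / 891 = 0.02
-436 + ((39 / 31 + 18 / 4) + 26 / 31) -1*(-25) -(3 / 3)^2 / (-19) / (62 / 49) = -238169 / 589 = -404.36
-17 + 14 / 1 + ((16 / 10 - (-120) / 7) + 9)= 866 / 35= 24.74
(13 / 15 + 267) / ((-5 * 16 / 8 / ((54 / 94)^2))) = -488187 / 55225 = -8.84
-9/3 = -3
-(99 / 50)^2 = -9801 / 2500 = -3.92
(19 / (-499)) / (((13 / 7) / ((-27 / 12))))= 1197 / 25948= 0.05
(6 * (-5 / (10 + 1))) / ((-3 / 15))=150 / 11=13.64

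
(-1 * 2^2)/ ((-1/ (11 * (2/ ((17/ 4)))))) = 352/ 17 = 20.71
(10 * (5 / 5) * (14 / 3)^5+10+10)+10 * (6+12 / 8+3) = 22257.67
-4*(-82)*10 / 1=3280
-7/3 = -2.33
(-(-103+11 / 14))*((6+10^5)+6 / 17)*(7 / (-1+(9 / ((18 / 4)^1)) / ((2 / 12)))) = 1216427274 / 187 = 6504958.68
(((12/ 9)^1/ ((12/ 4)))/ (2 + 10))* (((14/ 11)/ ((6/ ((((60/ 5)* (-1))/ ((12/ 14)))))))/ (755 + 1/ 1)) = -7/ 48114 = -0.00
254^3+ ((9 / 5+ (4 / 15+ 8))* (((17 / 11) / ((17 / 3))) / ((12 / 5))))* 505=2163168703 / 132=16387641.69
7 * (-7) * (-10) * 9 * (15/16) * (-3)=-99225/8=-12403.12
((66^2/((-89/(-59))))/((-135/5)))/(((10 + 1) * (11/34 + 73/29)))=-2559656/747867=-3.42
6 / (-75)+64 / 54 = 1.11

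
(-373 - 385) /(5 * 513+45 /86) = -65188 /220635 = -0.30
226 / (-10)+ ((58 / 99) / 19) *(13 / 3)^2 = -1863967 / 84645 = -22.02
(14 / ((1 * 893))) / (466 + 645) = 14 / 992123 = 0.00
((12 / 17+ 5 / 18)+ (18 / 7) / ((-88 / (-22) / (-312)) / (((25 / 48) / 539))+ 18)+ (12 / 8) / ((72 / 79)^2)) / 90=1054064087 / 28463581440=0.04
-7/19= -0.37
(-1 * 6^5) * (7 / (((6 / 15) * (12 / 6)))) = -68040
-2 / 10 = -1 / 5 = -0.20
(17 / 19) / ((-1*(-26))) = 17 / 494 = 0.03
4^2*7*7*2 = 1568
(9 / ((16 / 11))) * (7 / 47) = 693 / 752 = 0.92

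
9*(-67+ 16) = -459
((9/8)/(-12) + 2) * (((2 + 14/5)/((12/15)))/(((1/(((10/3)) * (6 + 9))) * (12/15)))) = 22875/32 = 714.84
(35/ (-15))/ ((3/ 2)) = -14/ 9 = -1.56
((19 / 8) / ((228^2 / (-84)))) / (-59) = 7 / 107616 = 0.00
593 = 593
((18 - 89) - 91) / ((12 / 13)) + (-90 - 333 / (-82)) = -10719 / 41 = -261.44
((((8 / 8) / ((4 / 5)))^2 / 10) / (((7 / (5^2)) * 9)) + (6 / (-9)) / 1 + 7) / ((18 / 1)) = 12893 / 36288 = 0.36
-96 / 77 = -1.25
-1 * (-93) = 93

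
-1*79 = -79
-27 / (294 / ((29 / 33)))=-87 / 1078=-0.08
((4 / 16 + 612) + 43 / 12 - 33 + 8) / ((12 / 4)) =3545 / 18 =196.94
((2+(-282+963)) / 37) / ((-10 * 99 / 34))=-11611 / 18315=-0.63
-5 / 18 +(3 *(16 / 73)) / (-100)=-0.28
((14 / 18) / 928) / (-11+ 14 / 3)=-7 / 52896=-0.00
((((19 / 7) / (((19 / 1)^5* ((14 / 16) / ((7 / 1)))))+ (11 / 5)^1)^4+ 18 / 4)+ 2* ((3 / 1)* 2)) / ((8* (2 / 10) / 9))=311069772869242578154312764843 / 1385095667951716847204162000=224.58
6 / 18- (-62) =187 / 3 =62.33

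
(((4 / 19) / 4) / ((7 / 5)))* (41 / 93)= 205 / 12369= 0.02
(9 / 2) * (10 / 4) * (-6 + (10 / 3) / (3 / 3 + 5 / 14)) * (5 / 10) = -19.93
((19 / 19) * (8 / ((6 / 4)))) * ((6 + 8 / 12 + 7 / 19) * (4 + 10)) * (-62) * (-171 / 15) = 5569088 / 15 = 371272.53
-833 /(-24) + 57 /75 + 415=270281 /600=450.47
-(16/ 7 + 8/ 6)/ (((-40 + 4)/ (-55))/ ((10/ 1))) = -10450/ 189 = -55.29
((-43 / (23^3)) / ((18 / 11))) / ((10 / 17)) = -0.00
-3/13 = -0.23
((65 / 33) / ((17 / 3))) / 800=13 / 29920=0.00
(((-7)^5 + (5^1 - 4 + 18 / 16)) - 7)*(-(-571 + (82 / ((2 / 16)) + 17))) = 1714811.25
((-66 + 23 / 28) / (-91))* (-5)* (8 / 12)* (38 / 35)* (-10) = 25.92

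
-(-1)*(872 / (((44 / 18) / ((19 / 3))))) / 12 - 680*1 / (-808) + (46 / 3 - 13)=191.45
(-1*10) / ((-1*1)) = 10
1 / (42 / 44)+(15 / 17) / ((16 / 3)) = 6929 / 5712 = 1.21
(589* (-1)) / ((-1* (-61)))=-589 / 61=-9.66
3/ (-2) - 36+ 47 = 19/ 2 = 9.50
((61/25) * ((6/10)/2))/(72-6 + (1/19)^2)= 66063/5956750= 0.01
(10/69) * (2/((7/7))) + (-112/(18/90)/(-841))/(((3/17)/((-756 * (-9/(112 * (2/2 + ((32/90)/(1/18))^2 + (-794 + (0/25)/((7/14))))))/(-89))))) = 3164140720/10788809709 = 0.29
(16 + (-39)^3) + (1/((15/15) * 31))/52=-95596435/1612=-59303.00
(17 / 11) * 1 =17 / 11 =1.55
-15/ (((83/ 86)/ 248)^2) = -6823253760/ 6889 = -990456.34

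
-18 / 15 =-6 / 5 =-1.20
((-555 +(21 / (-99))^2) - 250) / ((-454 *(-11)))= -0.16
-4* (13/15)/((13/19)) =-76/15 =-5.07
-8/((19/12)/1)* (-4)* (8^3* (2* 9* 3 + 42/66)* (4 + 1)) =590807040/209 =2826827.94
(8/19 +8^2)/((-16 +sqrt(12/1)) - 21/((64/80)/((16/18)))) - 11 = -415105/32813 - 2754 *sqrt(3)/32813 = -12.80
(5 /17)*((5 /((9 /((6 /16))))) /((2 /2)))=25 /408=0.06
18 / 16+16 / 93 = 965 / 744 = 1.30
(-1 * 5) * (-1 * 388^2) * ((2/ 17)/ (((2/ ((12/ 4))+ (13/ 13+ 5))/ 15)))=3387240/ 17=199249.41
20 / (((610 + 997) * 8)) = 5 / 3214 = 0.00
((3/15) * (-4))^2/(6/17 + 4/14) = 1.00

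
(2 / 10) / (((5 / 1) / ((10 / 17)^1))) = 2 / 85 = 0.02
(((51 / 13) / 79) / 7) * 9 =459 / 7189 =0.06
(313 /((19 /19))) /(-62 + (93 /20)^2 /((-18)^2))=-4507200 /891839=-5.05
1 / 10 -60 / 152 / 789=2486 / 24985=0.10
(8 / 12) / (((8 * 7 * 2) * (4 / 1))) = 1 / 672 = 0.00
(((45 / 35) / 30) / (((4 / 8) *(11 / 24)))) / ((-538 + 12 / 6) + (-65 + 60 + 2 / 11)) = -8 / 23135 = -0.00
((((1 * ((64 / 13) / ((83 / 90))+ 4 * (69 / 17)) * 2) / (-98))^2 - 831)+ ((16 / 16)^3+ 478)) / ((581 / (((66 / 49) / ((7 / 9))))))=-1.05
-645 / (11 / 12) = -7740 / 11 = -703.64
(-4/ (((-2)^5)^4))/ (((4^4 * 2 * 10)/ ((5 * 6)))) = -3/ 134217728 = -0.00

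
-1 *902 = -902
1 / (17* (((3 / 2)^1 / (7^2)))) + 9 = 557 / 51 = 10.92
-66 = -66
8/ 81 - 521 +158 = -362.90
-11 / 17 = -0.65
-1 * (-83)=83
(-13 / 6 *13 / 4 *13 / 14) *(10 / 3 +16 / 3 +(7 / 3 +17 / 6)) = -182351 / 2016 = -90.45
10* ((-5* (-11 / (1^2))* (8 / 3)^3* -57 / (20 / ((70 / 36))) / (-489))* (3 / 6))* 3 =2340800 / 13203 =177.29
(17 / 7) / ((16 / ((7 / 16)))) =17 / 256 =0.07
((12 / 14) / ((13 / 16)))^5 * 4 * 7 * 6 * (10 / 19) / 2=978447237120 / 16938015367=57.77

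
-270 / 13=-20.77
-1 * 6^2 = -36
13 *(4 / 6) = 26 / 3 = 8.67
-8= -8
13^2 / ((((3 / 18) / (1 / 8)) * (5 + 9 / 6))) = 39 / 2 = 19.50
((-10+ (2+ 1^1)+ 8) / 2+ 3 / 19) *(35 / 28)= 125 / 152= 0.82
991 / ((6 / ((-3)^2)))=2973 / 2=1486.50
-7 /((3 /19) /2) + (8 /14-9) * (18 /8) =-107.63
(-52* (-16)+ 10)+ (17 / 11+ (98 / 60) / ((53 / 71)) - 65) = 13655029 / 17490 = 780.73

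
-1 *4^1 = -4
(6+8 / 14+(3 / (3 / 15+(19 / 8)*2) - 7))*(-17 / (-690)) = 697 / 159390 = 0.00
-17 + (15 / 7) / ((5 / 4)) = -107 / 7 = -15.29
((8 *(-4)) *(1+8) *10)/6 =-480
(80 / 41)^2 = 6400 / 1681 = 3.81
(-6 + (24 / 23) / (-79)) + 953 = 1720675 / 1817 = 946.99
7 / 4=1.75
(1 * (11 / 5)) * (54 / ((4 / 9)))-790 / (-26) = 38699 / 130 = 297.68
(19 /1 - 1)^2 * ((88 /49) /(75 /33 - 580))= -313632 /311395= -1.01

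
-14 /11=-1.27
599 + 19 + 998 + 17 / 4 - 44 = 6305 / 4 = 1576.25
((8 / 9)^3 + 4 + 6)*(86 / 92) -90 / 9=73 / 16767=0.00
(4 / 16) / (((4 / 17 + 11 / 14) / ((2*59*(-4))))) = -28084 / 243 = -115.57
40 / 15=8 / 3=2.67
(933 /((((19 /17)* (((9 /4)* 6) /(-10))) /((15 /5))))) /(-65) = 21148 /741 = 28.54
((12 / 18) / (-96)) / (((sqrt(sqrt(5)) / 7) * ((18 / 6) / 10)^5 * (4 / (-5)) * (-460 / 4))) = -4375 * 5^(3 / 4) / 100602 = -0.15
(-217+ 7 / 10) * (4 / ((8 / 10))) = -2163 / 2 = -1081.50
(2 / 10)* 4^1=4 / 5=0.80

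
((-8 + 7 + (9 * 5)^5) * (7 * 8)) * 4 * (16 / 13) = 661348796416 / 13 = 50872984339.69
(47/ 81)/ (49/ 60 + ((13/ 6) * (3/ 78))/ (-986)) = 0.71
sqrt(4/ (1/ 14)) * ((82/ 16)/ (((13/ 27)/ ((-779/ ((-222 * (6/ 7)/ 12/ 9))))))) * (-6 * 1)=-54328239 * sqrt(14)/ 962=-211307.34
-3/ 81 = -1/ 27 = -0.04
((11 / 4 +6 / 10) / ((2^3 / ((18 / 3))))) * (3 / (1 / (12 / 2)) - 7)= 2211 / 80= 27.64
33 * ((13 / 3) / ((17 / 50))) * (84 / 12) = 50050 / 17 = 2944.12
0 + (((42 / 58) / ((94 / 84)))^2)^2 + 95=328479203199071 / 3451305657361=95.18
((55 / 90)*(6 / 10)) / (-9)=-11 / 270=-0.04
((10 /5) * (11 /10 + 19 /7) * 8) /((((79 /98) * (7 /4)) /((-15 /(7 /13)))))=-666432 /553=-1205.12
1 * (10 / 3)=10 / 3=3.33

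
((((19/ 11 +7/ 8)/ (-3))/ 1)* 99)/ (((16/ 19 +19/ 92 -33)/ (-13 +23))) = 500365/ 18617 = 26.88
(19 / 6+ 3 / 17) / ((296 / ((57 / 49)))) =6479 / 493136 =0.01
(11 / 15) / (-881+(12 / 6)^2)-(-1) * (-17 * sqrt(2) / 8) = -17 * sqrt(2) / 8-11 / 13155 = -3.01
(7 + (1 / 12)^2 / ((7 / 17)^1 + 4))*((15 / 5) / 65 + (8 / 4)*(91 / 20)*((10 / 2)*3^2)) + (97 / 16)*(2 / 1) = 1347649399 / 468000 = 2879.59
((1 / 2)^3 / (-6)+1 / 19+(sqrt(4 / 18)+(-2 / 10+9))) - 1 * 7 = 2.30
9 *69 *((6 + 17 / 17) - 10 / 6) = 3312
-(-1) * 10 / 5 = 2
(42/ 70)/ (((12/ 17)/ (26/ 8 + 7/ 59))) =2703/ 944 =2.86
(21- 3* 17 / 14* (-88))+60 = 2811 / 7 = 401.57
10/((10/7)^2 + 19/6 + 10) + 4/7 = 38464/31297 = 1.23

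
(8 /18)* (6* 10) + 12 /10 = 418 /15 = 27.87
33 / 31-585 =-18102 / 31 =-583.94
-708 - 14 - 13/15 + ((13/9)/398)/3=-38839561/53730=-722.87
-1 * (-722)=722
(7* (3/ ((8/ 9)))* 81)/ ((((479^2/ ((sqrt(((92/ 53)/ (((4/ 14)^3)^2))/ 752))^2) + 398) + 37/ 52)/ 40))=10770509475180/ 7664409597163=1.41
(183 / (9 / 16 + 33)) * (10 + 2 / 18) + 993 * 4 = 6487708 / 1611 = 4027.13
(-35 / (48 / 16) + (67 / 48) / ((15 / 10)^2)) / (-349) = 1193 / 37692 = 0.03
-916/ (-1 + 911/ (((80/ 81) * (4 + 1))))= -366400/ 73391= -4.99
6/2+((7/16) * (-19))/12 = 443/192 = 2.31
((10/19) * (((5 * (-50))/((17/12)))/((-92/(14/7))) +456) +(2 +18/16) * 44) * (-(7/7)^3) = -5638895/14858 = -379.52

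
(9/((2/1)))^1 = 9/2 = 4.50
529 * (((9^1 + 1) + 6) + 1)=8993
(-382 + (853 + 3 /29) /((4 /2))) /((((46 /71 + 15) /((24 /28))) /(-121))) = -6054312 /20503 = -295.29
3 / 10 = 0.30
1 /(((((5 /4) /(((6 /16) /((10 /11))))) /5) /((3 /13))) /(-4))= -99 /65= -1.52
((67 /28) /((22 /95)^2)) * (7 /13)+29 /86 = 26365961 /1082224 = 24.36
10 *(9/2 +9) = 135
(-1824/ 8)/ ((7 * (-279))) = 76/ 651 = 0.12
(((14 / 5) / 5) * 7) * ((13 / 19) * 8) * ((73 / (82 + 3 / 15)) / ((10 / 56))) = 20832448 / 195225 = 106.71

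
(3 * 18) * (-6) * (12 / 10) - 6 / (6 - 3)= -1954 / 5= -390.80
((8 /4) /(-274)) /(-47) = 1 /6439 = 0.00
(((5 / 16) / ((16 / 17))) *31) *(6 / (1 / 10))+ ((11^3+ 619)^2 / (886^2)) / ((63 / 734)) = 59259032075 / 87919552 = 674.01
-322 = -322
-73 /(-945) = 73 /945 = 0.08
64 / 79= 0.81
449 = 449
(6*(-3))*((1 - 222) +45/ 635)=505044/ 127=3976.72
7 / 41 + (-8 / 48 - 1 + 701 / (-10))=-43724 / 615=-71.10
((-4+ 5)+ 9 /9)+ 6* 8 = 50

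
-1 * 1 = -1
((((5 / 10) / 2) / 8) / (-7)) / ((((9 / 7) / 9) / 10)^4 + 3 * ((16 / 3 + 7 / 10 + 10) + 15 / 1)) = -214375 / 4470662002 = -0.00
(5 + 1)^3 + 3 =219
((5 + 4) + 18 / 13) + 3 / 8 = 10.76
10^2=100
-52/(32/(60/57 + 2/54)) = -7267/4104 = -1.77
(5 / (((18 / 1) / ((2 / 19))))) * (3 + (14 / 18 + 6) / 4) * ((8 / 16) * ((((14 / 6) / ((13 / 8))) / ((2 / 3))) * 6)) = 455 / 513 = 0.89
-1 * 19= -19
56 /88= 7 /11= 0.64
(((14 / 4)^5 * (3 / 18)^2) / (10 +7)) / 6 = 16807 / 117504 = 0.14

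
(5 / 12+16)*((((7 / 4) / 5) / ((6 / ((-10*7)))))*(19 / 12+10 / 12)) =-279937 / 1728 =-162.00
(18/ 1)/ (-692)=-9/ 346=-0.03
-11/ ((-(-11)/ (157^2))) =-24649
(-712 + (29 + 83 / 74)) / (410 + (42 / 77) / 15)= -2775245 / 1668848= -1.66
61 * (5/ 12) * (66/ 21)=3355/ 42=79.88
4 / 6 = 0.67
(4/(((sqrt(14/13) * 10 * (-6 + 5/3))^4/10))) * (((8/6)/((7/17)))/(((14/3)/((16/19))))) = 5508/963701375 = 0.00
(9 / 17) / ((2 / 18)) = 4.76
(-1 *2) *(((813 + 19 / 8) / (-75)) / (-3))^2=-42549529 / 1620000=-26.27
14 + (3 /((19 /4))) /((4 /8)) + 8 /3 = 1022 /57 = 17.93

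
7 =7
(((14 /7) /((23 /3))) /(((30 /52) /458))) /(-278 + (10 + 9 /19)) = -34808 /44965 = -0.77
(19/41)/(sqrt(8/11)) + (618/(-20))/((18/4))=-103/15 + 19 * sqrt(22)/164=-6.32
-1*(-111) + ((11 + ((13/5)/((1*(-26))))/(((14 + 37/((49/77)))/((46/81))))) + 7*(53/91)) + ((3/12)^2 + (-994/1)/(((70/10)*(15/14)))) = -272038103/42541200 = -6.39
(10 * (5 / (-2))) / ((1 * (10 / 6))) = -15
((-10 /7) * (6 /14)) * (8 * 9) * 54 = -2380.41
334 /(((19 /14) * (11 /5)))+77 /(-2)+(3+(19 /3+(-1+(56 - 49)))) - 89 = -377 /1254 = -0.30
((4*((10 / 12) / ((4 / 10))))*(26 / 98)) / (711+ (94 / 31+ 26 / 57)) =191425 / 61862549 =0.00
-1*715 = -715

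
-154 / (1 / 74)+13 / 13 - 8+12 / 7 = -79809 / 7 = -11401.29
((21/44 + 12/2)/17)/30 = 19/1496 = 0.01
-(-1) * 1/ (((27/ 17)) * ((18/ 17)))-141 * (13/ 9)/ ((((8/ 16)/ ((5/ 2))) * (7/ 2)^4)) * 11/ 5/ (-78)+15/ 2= 4834439/ 583443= 8.29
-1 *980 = -980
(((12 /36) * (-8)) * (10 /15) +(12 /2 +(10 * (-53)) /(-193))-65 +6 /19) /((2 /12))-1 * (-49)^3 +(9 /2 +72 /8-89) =2579232959 /22002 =117227.20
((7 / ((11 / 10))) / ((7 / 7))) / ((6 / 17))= 595 / 33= 18.03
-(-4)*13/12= 4.33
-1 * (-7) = 7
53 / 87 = 0.61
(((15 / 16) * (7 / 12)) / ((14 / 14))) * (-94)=-1645 / 32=-51.41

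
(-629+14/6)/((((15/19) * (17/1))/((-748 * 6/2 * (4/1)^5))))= 321880064/3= 107293354.67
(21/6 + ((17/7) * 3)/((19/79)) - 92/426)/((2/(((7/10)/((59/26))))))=24731473/4775460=5.18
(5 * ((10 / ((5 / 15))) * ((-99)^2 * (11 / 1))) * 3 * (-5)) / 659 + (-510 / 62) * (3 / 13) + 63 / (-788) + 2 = -77033003349379 / 209274676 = -368095.20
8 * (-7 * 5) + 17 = -263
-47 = -47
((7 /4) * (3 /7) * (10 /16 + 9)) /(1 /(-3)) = -693 /32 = -21.66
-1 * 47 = -47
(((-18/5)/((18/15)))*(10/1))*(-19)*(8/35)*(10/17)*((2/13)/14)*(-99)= -902880/10829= -83.38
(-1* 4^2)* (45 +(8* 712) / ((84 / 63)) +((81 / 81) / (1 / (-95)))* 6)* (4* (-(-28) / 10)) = -3357312 / 5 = -671462.40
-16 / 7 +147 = 1013 / 7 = 144.71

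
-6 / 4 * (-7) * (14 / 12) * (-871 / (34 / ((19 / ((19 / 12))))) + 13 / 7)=-254527 / 68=-3743.04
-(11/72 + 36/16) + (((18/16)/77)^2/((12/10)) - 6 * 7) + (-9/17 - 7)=-6030009505/116113536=-51.93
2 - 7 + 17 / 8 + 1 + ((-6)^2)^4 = 13436913 / 8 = 1679614.12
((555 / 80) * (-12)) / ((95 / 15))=-999 / 76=-13.14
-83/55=-1.51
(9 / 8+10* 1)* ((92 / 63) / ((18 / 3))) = 2047 / 756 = 2.71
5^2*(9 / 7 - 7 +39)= 5825 / 7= 832.14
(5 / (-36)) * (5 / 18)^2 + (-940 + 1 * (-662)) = -18685853 / 11664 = -1602.01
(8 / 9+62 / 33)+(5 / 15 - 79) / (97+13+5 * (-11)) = 662 / 495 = 1.34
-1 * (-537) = 537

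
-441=-441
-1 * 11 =-11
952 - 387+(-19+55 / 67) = 546.82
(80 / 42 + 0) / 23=40 / 483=0.08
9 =9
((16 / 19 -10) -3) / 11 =-21 / 19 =-1.11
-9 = -9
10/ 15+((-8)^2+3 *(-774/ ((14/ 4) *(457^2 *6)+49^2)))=425654827/ 6582345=64.67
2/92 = 1/46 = 0.02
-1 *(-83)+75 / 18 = 523 / 6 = 87.17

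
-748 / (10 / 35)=-2618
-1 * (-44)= 44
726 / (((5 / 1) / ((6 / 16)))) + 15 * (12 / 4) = 1989 / 20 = 99.45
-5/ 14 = -0.36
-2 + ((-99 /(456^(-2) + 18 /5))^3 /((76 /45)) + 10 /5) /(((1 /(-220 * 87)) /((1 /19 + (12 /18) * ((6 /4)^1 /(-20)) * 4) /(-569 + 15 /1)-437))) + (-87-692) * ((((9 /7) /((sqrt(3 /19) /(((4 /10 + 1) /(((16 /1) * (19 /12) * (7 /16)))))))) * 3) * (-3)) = -28417738089903329854437576977525926 /275957169552519702202451 + 13284 * sqrt(57) /35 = -102978796837.32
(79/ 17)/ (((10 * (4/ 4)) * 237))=1/ 510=0.00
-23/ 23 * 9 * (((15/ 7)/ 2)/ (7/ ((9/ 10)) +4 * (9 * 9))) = -1215/ 41804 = -0.03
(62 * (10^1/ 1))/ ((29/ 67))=41540/ 29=1432.41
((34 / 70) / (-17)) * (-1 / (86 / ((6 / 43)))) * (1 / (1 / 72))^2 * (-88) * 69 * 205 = -3871701504 / 12943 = -299134.78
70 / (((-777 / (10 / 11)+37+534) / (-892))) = 624400 / 2837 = 220.09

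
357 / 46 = 7.76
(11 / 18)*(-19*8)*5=-4180 / 9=-464.44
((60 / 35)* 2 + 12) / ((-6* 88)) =-9 / 308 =-0.03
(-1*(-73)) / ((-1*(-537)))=73 / 537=0.14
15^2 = 225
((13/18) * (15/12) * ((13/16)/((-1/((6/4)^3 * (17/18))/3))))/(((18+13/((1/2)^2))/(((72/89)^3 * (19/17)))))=-2340819/39478264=-0.06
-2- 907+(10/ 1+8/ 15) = -898.47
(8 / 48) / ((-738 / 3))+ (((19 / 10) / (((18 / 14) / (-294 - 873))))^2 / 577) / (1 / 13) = 356672559163 / 5322825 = 67008.13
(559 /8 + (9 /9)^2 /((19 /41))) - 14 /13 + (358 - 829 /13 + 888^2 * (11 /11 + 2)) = 4675210441 /1976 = 2365997.19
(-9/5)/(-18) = 1/10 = 0.10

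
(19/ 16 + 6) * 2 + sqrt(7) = sqrt(7) + 115/ 8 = 17.02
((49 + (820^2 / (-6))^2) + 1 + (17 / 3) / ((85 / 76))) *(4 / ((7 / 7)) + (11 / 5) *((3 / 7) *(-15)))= -40125806375938 / 315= -127383512304.57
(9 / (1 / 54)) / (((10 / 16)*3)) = 1296 / 5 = 259.20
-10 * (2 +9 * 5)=-470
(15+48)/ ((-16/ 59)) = -3717/ 16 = -232.31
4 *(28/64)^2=49/64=0.77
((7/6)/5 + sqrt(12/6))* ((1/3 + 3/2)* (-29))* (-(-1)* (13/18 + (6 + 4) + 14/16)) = -266365* sqrt(2)/432 - 372911/2592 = -1015.85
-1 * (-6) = 6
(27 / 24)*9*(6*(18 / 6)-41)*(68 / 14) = -31671 / 28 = -1131.11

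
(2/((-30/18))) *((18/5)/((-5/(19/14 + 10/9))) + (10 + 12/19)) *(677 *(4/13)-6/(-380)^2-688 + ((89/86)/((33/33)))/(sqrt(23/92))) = 1702580556032271/335490837500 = 5074.89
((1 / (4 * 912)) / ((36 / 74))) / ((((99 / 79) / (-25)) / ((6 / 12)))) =-73075 / 13001472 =-0.01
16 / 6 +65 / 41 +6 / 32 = 8737 / 1968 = 4.44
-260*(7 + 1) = -2080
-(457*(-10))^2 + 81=-20884819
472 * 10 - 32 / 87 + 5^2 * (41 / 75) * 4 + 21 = 417191 / 87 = 4795.30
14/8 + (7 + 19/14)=283/28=10.11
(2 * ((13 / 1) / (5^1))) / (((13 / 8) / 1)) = 16 / 5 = 3.20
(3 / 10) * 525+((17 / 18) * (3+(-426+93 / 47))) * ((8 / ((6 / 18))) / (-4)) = 239069 / 94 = 2543.29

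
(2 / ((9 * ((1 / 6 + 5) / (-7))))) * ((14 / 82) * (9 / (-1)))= 588 / 1271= 0.46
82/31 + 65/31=147/31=4.74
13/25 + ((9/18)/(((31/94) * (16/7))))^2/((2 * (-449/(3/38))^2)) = 1862072481105329/3580908570675200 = 0.52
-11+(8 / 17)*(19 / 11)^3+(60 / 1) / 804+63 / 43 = -458612653 / 65188387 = -7.04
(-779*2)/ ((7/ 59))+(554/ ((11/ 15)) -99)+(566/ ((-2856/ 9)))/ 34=-2220904979/ 178024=-12475.31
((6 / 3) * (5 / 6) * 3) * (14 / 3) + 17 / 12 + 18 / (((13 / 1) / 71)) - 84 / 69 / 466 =34291513 / 278668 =123.06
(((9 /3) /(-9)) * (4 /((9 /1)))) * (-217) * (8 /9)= 6944 /243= 28.58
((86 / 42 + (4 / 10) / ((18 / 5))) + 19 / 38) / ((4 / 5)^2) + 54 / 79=770489 / 159264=4.84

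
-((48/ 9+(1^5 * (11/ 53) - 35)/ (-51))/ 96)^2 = -1836025/ 467597376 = -0.00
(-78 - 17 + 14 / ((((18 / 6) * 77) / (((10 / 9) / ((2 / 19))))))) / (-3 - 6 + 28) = -1475 / 297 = -4.97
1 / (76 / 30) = 15 / 38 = 0.39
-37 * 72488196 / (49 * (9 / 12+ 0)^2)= -4768112448 / 49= -97308417.31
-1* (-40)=40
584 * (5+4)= 5256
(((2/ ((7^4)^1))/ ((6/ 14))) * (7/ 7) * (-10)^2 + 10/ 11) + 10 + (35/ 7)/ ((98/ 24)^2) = 903520/ 79233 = 11.40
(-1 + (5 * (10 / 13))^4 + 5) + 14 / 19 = 121320490 / 542659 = 223.57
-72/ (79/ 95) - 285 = -29355/ 79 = -371.58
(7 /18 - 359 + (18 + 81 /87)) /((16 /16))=-177313 /522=-339.68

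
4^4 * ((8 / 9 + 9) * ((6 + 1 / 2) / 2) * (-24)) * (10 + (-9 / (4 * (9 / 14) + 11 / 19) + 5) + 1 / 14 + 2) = -24697377536 / 8799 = -2806839.13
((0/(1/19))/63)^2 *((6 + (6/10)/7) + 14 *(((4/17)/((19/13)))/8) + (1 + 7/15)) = 0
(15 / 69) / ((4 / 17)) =85 / 92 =0.92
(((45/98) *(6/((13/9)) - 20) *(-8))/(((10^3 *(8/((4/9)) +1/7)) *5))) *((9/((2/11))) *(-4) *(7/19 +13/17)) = -67177836/466613875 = -0.14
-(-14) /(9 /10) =140 /9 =15.56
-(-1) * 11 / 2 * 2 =11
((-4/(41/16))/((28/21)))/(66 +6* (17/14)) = -112/7011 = -0.02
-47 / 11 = -4.27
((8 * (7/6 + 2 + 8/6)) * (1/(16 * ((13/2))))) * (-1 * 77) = -693/26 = -26.65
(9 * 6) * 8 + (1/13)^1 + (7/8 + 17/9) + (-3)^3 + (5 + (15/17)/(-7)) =45969821/111384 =412.71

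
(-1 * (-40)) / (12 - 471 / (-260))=10400 / 3591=2.90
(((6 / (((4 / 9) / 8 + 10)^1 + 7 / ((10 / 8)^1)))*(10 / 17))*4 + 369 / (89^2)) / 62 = 0.02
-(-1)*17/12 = 17/12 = 1.42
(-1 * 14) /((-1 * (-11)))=-14 /11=-1.27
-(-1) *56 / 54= 28 / 27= 1.04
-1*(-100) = 100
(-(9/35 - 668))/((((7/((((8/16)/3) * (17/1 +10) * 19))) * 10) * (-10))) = -3996441/49000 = -81.56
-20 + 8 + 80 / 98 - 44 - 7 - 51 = -5546 / 49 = -113.18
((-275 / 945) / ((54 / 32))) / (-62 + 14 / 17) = 187 / 66339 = 0.00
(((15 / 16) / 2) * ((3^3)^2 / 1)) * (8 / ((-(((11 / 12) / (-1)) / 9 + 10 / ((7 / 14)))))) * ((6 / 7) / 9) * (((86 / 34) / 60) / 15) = -94041 / 2557310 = -0.04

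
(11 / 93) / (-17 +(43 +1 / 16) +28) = 176 / 80445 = 0.00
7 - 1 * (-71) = 78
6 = 6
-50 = -50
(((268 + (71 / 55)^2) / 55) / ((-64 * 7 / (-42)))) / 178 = 2447223 / 947672000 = 0.00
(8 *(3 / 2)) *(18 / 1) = 216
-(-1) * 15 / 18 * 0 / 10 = 0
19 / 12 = 1.58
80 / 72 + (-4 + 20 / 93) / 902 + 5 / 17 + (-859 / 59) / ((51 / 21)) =-52708216 / 11473317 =-4.59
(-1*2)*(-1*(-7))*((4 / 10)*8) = -224 / 5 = -44.80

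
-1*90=-90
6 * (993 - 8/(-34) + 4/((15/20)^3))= 920494/153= 6016.30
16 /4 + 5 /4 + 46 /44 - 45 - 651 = -30347 /44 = -689.70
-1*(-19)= 19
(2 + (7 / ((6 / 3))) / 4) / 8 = 23 / 64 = 0.36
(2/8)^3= 1/64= 0.02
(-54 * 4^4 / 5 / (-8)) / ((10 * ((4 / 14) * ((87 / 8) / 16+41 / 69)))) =26707968 / 281275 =94.95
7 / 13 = 0.54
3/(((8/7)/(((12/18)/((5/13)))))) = 91/20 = 4.55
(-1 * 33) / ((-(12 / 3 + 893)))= 11 / 299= 0.04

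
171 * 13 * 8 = 17784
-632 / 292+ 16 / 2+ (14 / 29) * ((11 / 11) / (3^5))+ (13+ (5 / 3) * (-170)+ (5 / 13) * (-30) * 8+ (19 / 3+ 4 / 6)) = -2339346418 / 6687603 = -349.80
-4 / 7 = -0.57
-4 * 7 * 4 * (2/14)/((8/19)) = -38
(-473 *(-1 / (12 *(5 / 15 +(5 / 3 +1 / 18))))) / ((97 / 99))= 140481 / 7178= 19.57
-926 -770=-1696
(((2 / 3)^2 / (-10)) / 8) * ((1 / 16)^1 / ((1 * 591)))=-1 / 1702080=-0.00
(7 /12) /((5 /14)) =49 /30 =1.63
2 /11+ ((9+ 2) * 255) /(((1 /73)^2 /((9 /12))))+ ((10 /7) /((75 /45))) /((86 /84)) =11210884.77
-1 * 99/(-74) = 99/74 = 1.34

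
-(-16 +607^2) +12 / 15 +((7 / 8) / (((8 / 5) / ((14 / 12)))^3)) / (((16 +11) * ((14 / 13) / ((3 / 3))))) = -88010609555909 / 238878720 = -368432.19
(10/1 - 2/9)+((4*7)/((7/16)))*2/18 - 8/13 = 1904/117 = 16.27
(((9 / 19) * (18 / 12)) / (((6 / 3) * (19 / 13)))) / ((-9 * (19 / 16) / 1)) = -156 / 6859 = -0.02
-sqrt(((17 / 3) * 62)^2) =-1054 / 3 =-351.33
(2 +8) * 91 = 910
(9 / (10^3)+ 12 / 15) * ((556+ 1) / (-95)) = -450613 / 95000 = -4.74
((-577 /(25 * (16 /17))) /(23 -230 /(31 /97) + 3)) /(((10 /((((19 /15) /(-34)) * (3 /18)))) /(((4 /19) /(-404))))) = 17887 /1563770880000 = 0.00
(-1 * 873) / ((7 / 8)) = -6984 / 7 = -997.71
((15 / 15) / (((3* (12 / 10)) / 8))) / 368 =5 / 828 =0.01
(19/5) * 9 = 171/5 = 34.20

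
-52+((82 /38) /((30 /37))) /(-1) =-54.66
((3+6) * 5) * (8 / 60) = 6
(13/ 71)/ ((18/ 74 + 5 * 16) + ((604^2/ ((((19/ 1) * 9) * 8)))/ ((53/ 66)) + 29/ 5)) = 0.00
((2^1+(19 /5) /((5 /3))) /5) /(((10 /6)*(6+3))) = 0.06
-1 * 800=-800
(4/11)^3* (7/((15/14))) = 6272/19965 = 0.31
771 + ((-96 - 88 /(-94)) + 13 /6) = 191225 /282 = 678.10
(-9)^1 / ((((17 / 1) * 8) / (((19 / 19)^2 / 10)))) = -9 / 1360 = -0.01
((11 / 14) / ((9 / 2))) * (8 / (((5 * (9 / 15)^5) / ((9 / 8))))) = 4.04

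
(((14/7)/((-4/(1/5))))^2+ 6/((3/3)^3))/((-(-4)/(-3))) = -4.51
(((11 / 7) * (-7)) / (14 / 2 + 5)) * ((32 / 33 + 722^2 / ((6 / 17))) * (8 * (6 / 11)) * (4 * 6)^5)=-517465304727552 / 11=-47042300429777.45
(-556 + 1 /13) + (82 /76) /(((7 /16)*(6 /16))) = -2849461 /5187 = -549.35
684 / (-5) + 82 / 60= -4063 / 30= -135.43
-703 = -703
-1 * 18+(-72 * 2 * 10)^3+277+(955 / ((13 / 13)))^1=-2985982786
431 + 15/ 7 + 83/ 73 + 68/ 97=21560697/ 49567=434.98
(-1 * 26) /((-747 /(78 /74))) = 338 /9213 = 0.04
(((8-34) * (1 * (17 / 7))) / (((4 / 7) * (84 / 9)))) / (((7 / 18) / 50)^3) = -60415875000 / 2401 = -25162796.75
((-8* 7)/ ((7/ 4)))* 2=-64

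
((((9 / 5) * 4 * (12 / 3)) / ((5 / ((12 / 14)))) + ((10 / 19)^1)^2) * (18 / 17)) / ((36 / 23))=3788146 / 1073975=3.53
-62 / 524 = -31 / 262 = -0.12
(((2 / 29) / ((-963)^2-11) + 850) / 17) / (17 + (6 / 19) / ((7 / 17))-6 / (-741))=19761929429879 / 7025371626551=2.81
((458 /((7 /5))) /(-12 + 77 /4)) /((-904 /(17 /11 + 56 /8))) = -107630 /252329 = -0.43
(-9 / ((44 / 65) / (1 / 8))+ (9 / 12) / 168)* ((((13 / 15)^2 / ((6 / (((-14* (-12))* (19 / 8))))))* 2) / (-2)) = 3278431 / 39600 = 82.79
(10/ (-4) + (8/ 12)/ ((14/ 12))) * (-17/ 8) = 4.10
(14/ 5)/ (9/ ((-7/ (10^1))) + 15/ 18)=-588/ 2525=-0.23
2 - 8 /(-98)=102 /49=2.08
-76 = -76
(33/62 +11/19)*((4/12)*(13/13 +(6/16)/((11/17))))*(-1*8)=-16541/3534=-4.68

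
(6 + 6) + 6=18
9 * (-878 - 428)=-11754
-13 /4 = -3.25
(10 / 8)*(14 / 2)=35 / 4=8.75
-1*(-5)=5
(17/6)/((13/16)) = 136/39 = 3.49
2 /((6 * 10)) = 1 /30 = 0.03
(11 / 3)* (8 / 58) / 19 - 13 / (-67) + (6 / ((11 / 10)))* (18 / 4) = 30171577 / 1218261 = 24.77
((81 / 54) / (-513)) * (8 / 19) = -4 / 3249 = -0.00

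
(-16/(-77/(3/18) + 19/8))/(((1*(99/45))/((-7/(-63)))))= 640/364023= 0.00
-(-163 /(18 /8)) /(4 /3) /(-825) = -163 /2475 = -0.07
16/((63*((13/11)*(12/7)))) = 44/351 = 0.13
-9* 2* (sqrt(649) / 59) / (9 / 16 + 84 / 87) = -5.09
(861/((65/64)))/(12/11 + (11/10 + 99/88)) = 4849152/18967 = 255.66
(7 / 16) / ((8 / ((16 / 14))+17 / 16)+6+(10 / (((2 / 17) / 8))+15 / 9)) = 21 / 33395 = 0.00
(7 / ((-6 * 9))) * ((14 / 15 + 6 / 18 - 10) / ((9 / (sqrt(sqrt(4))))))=917 * sqrt(2) / 7290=0.18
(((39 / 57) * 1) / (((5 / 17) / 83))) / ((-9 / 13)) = -238459 / 855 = -278.90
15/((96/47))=235/32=7.34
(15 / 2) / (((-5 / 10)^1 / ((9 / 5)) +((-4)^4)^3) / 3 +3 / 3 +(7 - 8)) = 405 / 301989883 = 0.00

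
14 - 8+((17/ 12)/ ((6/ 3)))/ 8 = 1169/ 192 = 6.09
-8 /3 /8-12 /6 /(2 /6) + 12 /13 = -211 /39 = -5.41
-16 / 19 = -0.84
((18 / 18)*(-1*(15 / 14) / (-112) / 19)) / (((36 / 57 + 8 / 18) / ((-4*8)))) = -135 / 9016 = -0.01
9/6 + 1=5/2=2.50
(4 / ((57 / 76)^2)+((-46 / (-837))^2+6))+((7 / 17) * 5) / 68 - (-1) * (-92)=-63861813149 / 809857764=-78.86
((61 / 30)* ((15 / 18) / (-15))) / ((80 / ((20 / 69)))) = -61 / 149040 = -0.00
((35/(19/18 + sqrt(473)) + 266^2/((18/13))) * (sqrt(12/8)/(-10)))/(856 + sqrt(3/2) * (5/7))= 98 * sqrt(6) * (-295659 * sqrt(473) - 312287)/(45 * (19 + 18 * sqrt(473)) * (5 * sqrt(6) + 11984))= -7.30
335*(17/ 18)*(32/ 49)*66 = 2004640/ 147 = 13637.01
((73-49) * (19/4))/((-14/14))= -114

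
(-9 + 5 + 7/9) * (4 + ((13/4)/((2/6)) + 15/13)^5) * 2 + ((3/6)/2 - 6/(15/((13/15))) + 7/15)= -42487816200715043/42772953600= -993333.70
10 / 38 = 5 / 19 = 0.26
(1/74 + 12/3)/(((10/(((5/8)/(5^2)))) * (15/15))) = 297/29600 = 0.01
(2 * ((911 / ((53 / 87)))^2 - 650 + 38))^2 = 157751235764698197924 / 7890481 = 19992600674749.51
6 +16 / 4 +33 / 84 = 291 / 28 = 10.39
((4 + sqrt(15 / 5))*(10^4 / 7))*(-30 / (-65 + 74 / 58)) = 362500*sqrt(3) / 539 + 1450000 / 539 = 3855.04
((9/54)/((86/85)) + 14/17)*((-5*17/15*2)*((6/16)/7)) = -8669/14448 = -0.60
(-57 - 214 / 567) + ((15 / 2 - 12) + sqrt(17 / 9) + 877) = sqrt(17) / 3 + 924349 / 1134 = 816.50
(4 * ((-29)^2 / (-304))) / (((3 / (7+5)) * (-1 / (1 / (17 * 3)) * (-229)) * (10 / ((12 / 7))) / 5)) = -1682 / 517769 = -0.00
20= 20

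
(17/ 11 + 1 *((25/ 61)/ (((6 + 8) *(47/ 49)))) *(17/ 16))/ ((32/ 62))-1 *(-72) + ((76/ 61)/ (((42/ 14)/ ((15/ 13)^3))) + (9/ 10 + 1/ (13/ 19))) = 13845236595811/ 177374179840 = 78.06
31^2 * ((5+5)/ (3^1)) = 3203.33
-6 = -6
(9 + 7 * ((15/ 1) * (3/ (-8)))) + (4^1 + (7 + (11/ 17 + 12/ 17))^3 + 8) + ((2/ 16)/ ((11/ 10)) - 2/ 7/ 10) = 8542163011/ 15132040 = 564.51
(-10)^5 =-100000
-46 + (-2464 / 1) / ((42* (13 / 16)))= -4610 / 39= -118.21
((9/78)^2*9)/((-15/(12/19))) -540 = -8669781/16055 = -540.01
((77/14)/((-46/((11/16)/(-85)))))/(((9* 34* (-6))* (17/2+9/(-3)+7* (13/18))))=-0.00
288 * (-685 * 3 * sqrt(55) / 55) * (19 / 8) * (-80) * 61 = 1371885120 * sqrt(55) / 11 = 924924759.22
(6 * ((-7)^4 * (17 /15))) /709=81634 /3545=23.03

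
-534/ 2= -267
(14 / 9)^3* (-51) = -46648 / 243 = -191.97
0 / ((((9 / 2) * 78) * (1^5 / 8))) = 0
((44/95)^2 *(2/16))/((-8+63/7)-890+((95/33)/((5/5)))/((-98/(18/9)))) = -195657/6487206100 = -0.00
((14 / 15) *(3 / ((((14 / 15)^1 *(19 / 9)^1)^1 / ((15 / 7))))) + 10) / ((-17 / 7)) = -1735 / 323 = -5.37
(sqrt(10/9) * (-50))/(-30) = 1.76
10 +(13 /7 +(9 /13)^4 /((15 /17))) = 12113068 /999635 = 12.12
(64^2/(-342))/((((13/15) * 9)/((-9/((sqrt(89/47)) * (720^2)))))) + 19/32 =8 * sqrt(4183)/26709345 + 19/32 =0.59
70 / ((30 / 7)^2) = 343 / 90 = 3.81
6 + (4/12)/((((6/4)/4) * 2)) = 58/9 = 6.44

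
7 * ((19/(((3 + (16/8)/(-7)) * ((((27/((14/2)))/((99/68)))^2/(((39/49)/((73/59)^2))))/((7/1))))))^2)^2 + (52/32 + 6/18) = 36333977185112374943388335121689335/29863396569178048095069431463936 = 1216.67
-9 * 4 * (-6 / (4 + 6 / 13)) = 1404 / 29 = 48.41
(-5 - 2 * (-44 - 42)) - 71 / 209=34832 / 209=166.66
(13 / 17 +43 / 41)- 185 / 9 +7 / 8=-17.87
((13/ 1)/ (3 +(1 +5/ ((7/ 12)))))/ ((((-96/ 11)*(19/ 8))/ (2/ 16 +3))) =-2275/ 14592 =-0.16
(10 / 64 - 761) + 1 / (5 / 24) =-120967 / 160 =-756.04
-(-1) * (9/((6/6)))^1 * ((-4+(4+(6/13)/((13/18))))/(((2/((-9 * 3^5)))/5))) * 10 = -53144100/169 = -314462.13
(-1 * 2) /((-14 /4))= 4 /7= 0.57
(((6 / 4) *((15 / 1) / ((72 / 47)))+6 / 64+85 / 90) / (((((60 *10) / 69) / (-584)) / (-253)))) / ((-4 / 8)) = -1923860323 / 3600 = -534405.65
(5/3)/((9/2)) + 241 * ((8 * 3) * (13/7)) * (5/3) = 3383710/189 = 17903.23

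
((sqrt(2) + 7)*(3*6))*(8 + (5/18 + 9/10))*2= 1652*sqrt(2)/5 + 11564/5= 2780.06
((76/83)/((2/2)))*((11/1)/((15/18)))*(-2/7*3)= -10.36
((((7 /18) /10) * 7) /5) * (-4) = -49 /225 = -0.22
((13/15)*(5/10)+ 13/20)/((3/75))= 325/12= 27.08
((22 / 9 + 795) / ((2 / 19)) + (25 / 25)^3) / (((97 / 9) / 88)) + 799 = 62662.55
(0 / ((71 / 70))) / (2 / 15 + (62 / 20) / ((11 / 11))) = 0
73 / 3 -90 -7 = -218 / 3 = -72.67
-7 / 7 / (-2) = 1 / 2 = 0.50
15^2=225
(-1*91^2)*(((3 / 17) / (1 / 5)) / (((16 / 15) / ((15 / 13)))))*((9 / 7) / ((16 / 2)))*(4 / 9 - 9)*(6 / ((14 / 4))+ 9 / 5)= 83108025 / 2176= 38193.03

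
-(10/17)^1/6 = -5/51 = -0.10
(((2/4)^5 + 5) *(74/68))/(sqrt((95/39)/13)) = 77441 *sqrt(285)/103360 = 12.65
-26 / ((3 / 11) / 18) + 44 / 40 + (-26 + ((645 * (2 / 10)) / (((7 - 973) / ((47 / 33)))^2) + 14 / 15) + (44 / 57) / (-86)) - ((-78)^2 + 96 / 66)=-10828321569229519 / 1383735040380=-7825.43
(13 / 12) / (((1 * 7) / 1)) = 13 / 84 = 0.15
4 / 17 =0.24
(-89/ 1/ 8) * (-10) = 445/ 4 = 111.25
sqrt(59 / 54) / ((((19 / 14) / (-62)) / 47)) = -2244.36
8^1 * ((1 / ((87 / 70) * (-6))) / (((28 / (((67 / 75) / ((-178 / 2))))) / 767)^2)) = -2640829321 / 32561250750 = -0.08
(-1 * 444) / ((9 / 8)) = -1184 / 3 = -394.67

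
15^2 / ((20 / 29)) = 1305 / 4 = 326.25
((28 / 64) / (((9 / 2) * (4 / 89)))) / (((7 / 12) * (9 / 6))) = 89 / 36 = 2.47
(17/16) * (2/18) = 17/144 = 0.12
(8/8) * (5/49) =5/49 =0.10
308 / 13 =23.69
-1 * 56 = -56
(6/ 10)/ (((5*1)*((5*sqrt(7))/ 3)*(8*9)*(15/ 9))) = 3*sqrt(7)/ 35000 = 0.00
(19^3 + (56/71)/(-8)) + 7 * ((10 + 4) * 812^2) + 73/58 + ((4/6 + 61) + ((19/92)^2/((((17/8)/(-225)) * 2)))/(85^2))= 4149776275068499357/64215523716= 64622633.83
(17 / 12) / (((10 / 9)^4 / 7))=260253 / 40000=6.51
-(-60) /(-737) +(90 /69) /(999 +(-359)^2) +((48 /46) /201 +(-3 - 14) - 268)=-62762260865 /220159588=-285.08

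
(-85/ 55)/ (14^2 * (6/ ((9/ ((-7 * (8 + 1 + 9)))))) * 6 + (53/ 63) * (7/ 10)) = 90/ 5752681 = 0.00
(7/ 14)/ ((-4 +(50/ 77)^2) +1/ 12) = -35574/ 248663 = -0.14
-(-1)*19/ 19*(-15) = -15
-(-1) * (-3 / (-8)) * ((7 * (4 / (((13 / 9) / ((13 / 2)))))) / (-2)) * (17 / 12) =-1071 / 32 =-33.47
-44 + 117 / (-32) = -1525 / 32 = -47.66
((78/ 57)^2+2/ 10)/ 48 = 1247/ 28880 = 0.04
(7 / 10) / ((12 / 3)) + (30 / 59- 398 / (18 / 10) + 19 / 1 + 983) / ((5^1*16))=105589 / 10620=9.94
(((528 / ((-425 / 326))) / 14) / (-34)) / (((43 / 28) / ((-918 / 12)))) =-774576 / 18275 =-42.38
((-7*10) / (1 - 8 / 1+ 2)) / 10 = 7 / 5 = 1.40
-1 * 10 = -10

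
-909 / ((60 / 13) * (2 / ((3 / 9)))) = -1313 / 40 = -32.82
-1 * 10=-10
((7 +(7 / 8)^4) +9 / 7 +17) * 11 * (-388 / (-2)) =791499533 / 14336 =55210.63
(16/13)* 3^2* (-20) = -221.54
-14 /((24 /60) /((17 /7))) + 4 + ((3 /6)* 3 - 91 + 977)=1613 /2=806.50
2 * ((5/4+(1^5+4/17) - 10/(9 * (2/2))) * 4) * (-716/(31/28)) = -33720736/4743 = -7109.58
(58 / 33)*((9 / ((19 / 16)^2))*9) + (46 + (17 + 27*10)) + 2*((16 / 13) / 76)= 22403779 / 51623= 433.99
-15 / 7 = -2.14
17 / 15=1.13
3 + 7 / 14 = 7 / 2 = 3.50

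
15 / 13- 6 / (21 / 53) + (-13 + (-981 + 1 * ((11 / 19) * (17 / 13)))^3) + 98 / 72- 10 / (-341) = -1219682878273594053667 / 1294928470836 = -941892085.74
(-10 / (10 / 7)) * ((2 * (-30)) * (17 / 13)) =7140 / 13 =549.23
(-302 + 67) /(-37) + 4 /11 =2733 /407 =6.71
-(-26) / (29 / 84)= 2184 / 29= 75.31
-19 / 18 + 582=10457 / 18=580.94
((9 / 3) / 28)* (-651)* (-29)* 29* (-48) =-2815668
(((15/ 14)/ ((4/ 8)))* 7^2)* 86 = 9030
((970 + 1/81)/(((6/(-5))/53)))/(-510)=4164263/49572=84.00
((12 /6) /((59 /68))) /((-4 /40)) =-1360 /59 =-23.05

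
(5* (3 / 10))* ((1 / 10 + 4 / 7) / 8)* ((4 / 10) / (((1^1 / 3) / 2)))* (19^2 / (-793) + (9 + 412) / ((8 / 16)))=254.27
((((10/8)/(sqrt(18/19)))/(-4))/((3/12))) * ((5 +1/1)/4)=-1.93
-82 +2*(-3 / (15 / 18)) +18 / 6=-431 / 5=-86.20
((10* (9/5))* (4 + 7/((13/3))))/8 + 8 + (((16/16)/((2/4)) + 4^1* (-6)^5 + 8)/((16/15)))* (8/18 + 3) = -31320767/312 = -100387.07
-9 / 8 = -1.12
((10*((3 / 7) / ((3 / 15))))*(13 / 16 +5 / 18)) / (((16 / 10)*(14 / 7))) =19625 / 2688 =7.30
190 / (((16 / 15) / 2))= 1425 / 4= 356.25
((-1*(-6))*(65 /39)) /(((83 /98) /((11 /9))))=10780 /747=14.43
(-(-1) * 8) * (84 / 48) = 14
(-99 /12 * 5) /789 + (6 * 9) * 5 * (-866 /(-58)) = 4031.33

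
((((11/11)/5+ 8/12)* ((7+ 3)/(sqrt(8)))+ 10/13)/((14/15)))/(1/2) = 150/91+ 65* sqrt(2)/14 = 8.21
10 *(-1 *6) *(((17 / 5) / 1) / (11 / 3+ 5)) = -306 / 13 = -23.54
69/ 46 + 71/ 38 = 64/ 19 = 3.37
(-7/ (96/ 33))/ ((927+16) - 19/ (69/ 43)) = -5313/ 2056000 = -0.00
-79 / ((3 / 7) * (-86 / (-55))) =-30415 / 258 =-117.89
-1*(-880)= 880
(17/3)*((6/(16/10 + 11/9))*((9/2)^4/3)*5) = 8365275/1016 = 8233.54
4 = 4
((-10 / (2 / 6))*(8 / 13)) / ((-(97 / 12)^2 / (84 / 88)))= 362880 / 1345487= 0.27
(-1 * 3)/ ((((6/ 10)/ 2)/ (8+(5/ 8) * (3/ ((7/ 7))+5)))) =-130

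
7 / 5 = 1.40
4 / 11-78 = -854 / 11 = -77.64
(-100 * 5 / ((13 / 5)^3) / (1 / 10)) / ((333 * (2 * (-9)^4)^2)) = -156250 / 31493024130321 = -0.00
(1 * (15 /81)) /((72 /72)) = 5 /27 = 0.19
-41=-41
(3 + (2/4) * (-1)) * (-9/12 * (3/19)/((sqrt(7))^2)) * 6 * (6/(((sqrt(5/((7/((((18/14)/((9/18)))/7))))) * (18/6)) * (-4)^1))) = 9 * sqrt(70)/304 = 0.25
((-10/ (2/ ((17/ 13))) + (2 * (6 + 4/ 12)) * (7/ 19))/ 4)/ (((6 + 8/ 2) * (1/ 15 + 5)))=-73/ 7904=-0.01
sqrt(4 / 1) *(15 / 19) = 30 / 19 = 1.58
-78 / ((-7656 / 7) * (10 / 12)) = 273 / 3190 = 0.09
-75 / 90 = -5 / 6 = -0.83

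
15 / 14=1.07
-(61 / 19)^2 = -10.31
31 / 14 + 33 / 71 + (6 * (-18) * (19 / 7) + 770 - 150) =327559 / 994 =329.54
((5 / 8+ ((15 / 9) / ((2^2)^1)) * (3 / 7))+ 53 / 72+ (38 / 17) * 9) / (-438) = -23195 / 469098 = -0.05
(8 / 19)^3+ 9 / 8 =65827 / 54872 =1.20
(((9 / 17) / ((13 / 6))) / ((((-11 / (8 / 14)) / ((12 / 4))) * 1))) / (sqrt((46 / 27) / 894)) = -5832 * sqrt(3427) / 391391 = -0.87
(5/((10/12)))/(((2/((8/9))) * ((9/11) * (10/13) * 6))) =286/405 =0.71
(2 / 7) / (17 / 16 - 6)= -32 / 553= -0.06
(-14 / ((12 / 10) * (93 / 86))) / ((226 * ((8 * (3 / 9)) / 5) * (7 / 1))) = -1075 / 84072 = -0.01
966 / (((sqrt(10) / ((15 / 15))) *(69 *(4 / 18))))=63 *sqrt(10) / 10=19.92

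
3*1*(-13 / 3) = -13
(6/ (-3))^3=-8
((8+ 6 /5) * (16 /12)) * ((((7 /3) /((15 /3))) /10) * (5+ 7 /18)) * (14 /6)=218638 /30375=7.20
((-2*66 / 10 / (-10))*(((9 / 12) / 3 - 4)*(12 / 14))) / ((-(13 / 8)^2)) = 9504 / 5915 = 1.61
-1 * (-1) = 1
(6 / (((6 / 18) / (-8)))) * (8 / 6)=-192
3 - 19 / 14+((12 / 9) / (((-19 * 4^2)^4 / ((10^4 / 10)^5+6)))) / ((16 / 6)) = 3500098218246165 / 59785019392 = 58544.74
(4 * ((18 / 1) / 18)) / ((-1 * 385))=-4 / 385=-0.01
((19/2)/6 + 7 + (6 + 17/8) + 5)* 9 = 1563/8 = 195.38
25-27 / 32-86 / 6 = 943 / 96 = 9.82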